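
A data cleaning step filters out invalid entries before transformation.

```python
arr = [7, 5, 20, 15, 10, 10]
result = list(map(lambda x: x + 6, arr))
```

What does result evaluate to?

Step 1: Apply lambda x: x + 6 to each element:
  7 -> 13
  5 -> 11
  20 -> 26
  15 -> 21
  10 -> 16
  10 -> 16
Therefore result = [13, 11, 26, 21, 16, 16].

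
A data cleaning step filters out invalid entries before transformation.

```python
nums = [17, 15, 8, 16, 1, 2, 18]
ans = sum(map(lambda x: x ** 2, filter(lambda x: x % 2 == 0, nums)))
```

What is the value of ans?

Step 1: Filter even numbers from [17, 15, 8, 16, 1, 2, 18]: [8, 16, 2, 18]
Step 2: Square each: [64, 256, 4, 324]
Step 3: Sum = 648.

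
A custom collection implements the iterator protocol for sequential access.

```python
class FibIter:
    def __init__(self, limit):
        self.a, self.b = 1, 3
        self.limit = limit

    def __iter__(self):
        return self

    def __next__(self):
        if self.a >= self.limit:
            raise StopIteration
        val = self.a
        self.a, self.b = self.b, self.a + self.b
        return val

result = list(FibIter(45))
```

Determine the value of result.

Step 1: Fibonacci-like sequence (a=1, b=3) until >= 45:
  Yield 1, then a,b = 3,4
  Yield 3, then a,b = 4,7
  Yield 4, then a,b = 7,11
  Yield 7, then a,b = 11,18
  Yield 11, then a,b = 18,29
  Yield 18, then a,b = 29,47
  Yield 29, then a,b = 47,76
Step 2: 47 >= 45, stop.
Therefore result = [1, 3, 4, 7, 11, 18, 29].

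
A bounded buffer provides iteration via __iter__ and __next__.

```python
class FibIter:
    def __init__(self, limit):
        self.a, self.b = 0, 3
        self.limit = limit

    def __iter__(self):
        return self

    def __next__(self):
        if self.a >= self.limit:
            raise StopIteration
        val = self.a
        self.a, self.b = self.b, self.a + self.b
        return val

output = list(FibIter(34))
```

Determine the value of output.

Step 1: Fibonacci-like sequence (a=0, b=3) until >= 34:
  Yield 0, then a,b = 3,3
  Yield 3, then a,b = 3,6
  Yield 3, then a,b = 6,9
  Yield 6, then a,b = 9,15
  Yield 9, then a,b = 15,24
  Yield 15, then a,b = 24,39
  Yield 24, then a,b = 39,63
Step 2: 39 >= 34, stop.
Therefore output = [0, 3, 3, 6, 9, 15, 24].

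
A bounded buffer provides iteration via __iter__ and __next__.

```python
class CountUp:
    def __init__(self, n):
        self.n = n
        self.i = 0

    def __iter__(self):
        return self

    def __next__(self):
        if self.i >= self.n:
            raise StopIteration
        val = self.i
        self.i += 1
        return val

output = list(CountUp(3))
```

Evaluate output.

Step 1: CountUp(3) creates an iterator counting 0 to 2.
Step 2: list() consumes all values: [0, 1, 2].
Therefore output = [0, 1, 2].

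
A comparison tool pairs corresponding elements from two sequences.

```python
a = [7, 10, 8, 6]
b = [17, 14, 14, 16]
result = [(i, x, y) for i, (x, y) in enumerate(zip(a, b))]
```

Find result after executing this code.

Step 1: enumerate(zip(a, b)) gives index with paired elements:
  i=0: (7, 17)
  i=1: (10, 14)
  i=2: (8, 14)
  i=3: (6, 16)
Therefore result = [(0, 7, 17), (1, 10, 14), (2, 8, 14), (3, 6, 16)].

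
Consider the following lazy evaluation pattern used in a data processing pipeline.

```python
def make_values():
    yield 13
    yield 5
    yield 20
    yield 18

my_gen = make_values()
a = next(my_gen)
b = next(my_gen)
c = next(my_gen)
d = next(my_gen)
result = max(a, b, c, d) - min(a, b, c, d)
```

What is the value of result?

Step 1: Create generator and consume all values:
  a = next(my_gen) = 13
  b = next(my_gen) = 5
  c = next(my_gen) = 20
  d = next(my_gen) = 18
Step 2: max = 20, min = 5, result = 20 - 5 = 15.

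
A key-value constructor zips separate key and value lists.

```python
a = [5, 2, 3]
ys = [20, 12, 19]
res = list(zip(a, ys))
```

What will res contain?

Step 1: zip pairs elements at same index:
  Index 0: (5, 20)
  Index 1: (2, 12)
  Index 2: (3, 19)
Therefore res = [(5, 20), (2, 12), (3, 19)].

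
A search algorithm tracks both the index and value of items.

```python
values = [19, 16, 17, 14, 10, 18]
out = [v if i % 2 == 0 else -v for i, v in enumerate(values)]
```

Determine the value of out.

Step 1: For each (i, v), keep v if i is even, negate if odd:
  i=0 (even): keep 19
  i=1 (odd): negate to -16
  i=2 (even): keep 17
  i=3 (odd): negate to -14
  i=4 (even): keep 10
  i=5 (odd): negate to -18
Therefore out = [19, -16, 17, -14, 10, -18].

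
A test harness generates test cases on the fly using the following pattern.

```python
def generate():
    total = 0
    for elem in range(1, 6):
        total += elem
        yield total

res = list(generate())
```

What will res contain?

Step 1: Generator accumulates running sum:
  elem=1: total = 1, yield 1
  elem=2: total = 3, yield 3
  elem=3: total = 6, yield 6
  elem=4: total = 10, yield 10
  elem=5: total = 15, yield 15
Therefore res = [1, 3, 6, 10, 15].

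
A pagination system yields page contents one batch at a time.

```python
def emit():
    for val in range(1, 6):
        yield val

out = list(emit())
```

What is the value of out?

Step 1: The generator yields each value from range(1, 6).
Step 2: list() consumes all yields: [1, 2, 3, 4, 5].
Therefore out = [1, 2, 3, 4, 5].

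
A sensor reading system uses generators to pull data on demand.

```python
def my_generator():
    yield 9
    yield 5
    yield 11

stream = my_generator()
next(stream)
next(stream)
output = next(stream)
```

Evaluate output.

Step 1: my_generator() creates a generator.
Step 2: next(stream) yields 9 (consumed and discarded).
Step 3: next(stream) yields 5 (consumed and discarded).
Step 4: next(stream) yields 11, assigned to output.
Therefore output = 11.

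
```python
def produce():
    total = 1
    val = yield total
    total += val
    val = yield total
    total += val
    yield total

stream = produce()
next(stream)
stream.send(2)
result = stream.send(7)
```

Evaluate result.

Step 1: next() -> yield total=1.
Step 2: send(2) -> val=2, total = 1+2 = 3, yield 3.
Step 3: send(7) -> val=7, total = 3+7 = 10, yield 10.
Therefore result = 10.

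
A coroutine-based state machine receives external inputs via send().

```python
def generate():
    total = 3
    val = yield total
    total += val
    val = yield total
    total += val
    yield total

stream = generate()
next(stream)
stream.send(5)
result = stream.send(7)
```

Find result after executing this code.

Step 1: next() -> yield total=3.
Step 2: send(5) -> val=5, total = 3+5 = 8, yield 8.
Step 3: send(7) -> val=7, total = 8+7 = 15, yield 15.
Therefore result = 15.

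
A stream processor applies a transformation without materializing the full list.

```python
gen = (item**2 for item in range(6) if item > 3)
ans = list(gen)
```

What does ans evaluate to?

Step 1: For range(6), keep item > 3, then square:
  item=0: 0 <= 3, excluded
  item=1: 1 <= 3, excluded
  item=2: 2 <= 3, excluded
  item=3: 3 <= 3, excluded
  item=4: 4 > 3, yield 4**2 = 16
  item=5: 5 > 3, yield 5**2 = 25
Therefore ans = [16, 25].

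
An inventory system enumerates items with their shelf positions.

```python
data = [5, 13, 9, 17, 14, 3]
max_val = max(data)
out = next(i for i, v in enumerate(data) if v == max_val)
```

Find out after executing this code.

Step 1: max([5, 13, 9, 17, 14, 3]) = 17.
Step 2: Find first index where value == 17:
  Index 0: 5 != 17
  Index 1: 13 != 17
  Index 2: 9 != 17
  Index 3: 17 == 17, found!
Therefore out = 3.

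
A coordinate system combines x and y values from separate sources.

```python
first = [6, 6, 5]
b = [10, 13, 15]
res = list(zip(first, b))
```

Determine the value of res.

Step 1: zip pairs elements at same index:
  Index 0: (6, 10)
  Index 1: (6, 13)
  Index 2: (5, 15)
Therefore res = [(6, 10), (6, 13), (5, 15)].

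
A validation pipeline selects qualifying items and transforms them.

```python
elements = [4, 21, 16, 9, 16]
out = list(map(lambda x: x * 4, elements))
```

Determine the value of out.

Step 1: Apply lambda x: x * 4 to each element:
  4 -> 16
  21 -> 84
  16 -> 64
  9 -> 36
  16 -> 64
Therefore out = [16, 84, 64, 36, 64].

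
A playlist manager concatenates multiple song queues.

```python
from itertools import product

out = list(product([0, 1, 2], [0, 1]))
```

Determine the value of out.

Step 1: product([0, 1, 2], [0, 1]) gives all pairs:
  (0, 0)
  (0, 1)
  (1, 0)
  (1, 1)
  (2, 0)
  (2, 1)
Therefore out = [(0, 0), (0, 1), (1, 0), (1, 1), (2, 0), (2, 1)].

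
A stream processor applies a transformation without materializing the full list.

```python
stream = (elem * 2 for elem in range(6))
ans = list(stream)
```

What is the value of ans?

Step 1: For each elem in range(6), compute elem*2:
  elem=0: 0*2 = 0
  elem=1: 1*2 = 2
  elem=2: 2*2 = 4
  elem=3: 3*2 = 6
  elem=4: 4*2 = 8
  elem=5: 5*2 = 10
Therefore ans = [0, 2, 4, 6, 8, 10].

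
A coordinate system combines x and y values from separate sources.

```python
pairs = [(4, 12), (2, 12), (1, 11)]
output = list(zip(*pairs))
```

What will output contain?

Step 1: zip(*pairs) transposes: unzips [(4, 12), (2, 12), (1, 11)] into separate sequences.
Step 2: First elements: (4, 2, 1), second elements: (12, 12, 11).
Therefore output = [(4, 2, 1), (12, 12, 11)].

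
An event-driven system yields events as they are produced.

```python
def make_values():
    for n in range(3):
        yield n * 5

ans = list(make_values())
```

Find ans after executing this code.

Step 1: For each n in range(3), yield n * 5:
  n=0: yield 0 * 5 = 0
  n=1: yield 1 * 5 = 5
  n=2: yield 2 * 5 = 10
Therefore ans = [0, 5, 10].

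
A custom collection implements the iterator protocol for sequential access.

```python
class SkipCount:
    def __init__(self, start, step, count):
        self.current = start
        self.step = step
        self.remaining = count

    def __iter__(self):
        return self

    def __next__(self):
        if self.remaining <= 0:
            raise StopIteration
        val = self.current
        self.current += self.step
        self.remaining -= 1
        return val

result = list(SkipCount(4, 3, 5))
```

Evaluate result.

Step 1: SkipCount starts at 4, increments by 3, for 5 steps:
  Yield 4, then current += 3
  Yield 7, then current += 3
  Yield 10, then current += 3
  Yield 13, then current += 3
  Yield 16, then current += 3
Therefore result = [4, 7, 10, 13, 16].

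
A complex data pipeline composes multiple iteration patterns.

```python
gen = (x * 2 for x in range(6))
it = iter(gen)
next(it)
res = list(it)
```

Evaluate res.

Step 1: Generator produces [0, 2, 4, 6, 8, 10].
Step 2: next(it) consumes first element (0).
Step 3: list(it) collects remaining: [2, 4, 6, 8, 10].
Therefore res = [2, 4, 6, 8, 10].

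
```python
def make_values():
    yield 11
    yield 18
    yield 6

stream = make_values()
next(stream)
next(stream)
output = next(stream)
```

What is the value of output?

Step 1: make_values() creates a generator.
Step 2: next(stream) yields 11 (consumed and discarded).
Step 3: next(stream) yields 18 (consumed and discarded).
Step 4: next(stream) yields 6, assigned to output.
Therefore output = 6.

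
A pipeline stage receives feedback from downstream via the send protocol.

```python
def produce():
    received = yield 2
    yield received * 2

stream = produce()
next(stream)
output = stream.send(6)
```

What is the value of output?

Step 1: next(stream) advances to first yield, producing 2.
Step 2: send(6) resumes, received = 6.
Step 3: yield received * 2 = 6 * 2 = 12.
Therefore output = 12.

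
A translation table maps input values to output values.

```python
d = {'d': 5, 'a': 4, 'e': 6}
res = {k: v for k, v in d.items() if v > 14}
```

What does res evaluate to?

Step 1: Filter items where value > 14:
  'd': 5 <= 14: removed
  'a': 4 <= 14: removed
  'e': 6 <= 14: removed
Therefore res = {}.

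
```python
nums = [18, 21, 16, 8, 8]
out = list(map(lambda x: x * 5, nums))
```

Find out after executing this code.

Step 1: Apply lambda x: x * 5 to each element:
  18 -> 90
  21 -> 105
  16 -> 80
  8 -> 40
  8 -> 40
Therefore out = [90, 105, 80, 40, 40].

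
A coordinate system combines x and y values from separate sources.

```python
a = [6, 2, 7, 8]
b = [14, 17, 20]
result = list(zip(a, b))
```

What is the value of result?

Step 1: zip stops at shortest (len(a)=4, len(b)=3):
  Index 0: (6, 14)
  Index 1: (2, 17)
  Index 2: (7, 20)
Step 2: Last element of a (8) has no pair, dropped.
Therefore result = [(6, 14), (2, 17), (7, 20)].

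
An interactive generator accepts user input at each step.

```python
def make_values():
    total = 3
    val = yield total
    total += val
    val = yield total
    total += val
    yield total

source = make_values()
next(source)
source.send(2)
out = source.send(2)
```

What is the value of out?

Step 1: next() -> yield total=3.
Step 2: send(2) -> val=2, total = 3+2 = 5, yield 5.
Step 3: send(2) -> val=2, total = 5+2 = 7, yield 7.
Therefore out = 7.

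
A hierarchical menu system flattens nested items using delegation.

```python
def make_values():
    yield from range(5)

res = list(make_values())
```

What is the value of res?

Step 1: yield from delegates to the iterable, yielding each element.
Step 2: Collected values: [0, 1, 2, 3, 4].
Therefore res = [0, 1, 2, 3, 4].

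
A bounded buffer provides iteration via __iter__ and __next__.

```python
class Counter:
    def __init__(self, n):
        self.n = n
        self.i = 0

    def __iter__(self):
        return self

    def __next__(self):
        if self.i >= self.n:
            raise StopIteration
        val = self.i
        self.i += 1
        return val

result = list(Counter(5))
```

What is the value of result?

Step 1: Counter(5) creates an iterator counting 0 to 4.
Step 2: list() consumes all values: [0, 1, 2, 3, 4].
Therefore result = [0, 1, 2, 3, 4].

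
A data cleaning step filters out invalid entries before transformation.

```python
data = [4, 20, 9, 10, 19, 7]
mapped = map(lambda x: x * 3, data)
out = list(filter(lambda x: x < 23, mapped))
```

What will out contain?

Step 1: Map x * 3:
  4 -> 12
  20 -> 60
  9 -> 27
  10 -> 30
  19 -> 57
  7 -> 21
Step 2: Filter for < 23:
  12: kept
  60: removed
  27: removed
  30: removed
  57: removed
  21: kept
Therefore out = [12, 21].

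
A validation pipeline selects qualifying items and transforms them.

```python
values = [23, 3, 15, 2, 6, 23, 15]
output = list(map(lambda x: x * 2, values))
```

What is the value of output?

Step 1: Apply lambda x: x * 2 to each element:
  23 -> 46
  3 -> 6
  15 -> 30
  2 -> 4
  6 -> 12
  23 -> 46
  15 -> 30
Therefore output = [46, 6, 30, 4, 12, 46, 30].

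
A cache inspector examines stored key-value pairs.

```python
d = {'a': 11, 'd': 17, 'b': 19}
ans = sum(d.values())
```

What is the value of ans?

Step 1: d.values() = [11, 17, 19].
Step 2: sum = 47.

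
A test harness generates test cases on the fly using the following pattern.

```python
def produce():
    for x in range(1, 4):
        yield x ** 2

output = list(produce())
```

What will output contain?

Step 1: For each x in range(1, 4), yield x**2:
  x=1: yield 1**2 = 1
  x=2: yield 2**2 = 4
  x=3: yield 3**2 = 9
Therefore output = [1, 4, 9].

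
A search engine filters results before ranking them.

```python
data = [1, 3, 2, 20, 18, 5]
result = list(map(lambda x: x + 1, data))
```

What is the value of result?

Step 1: Apply lambda x: x + 1 to each element:
  1 -> 2
  3 -> 4
  2 -> 3
  20 -> 21
  18 -> 19
  5 -> 6
Therefore result = [2, 4, 3, 21, 19, 6].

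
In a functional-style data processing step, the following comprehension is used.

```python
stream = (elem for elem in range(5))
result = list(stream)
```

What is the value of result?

Step 1: Generator expression iterates range(5): [0, 1, 2, 3, 4].
Step 2: list() collects all values.
Therefore result = [0, 1, 2, 3, 4].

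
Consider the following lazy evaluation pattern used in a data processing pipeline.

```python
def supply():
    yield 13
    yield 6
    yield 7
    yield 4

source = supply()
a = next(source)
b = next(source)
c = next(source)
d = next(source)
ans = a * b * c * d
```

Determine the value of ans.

Step 1: Create generator and consume all values:
  a = next(source) = 13
  b = next(source) = 6
  c = next(source) = 7
  d = next(source) = 4
Step 2: ans = 13 * 6 * 7 * 4 = 2184.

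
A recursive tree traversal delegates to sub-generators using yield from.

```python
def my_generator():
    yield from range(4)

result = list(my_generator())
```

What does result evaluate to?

Step 1: yield from delegates to the iterable, yielding each element.
Step 2: Collected values: [0, 1, 2, 3].
Therefore result = [0, 1, 2, 3].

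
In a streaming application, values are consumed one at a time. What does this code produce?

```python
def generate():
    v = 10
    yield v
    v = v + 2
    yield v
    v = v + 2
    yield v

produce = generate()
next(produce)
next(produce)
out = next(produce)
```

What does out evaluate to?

Step 1: Trace through generator execution:
  Yield 1: v starts at 10, yield 10
  Yield 2: v = 10 + 2 = 12, yield 12
  Yield 3: v = 12 + 2 = 14, yield 14
Step 2: First next() gets 10, second next() gets the second value, third next() yields 14.
Therefore out = 14.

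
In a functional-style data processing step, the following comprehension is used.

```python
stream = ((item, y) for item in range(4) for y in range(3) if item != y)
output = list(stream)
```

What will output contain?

Step 1: Nested generator over range(4) x range(3) where item != y:
  (0, 0): excluded (item == y)
  (0, 1): included
  (0, 2): included
  (1, 0): included
  (1, 1): excluded (item == y)
  (1, 2): included
  (2, 0): included
  (2, 1): included
  (2, 2): excluded (item == y)
  (3, 0): included
  (3, 1): included
  (3, 2): included
Therefore output = [(0, 1), (0, 2), (1, 0), (1, 2), (2, 0), (2, 1), (3, 0), (3, 1), (3, 2)].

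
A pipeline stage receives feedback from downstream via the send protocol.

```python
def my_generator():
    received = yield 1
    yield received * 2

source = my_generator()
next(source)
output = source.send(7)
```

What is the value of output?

Step 1: next(source) advances to first yield, producing 1.
Step 2: send(7) resumes, received = 7.
Step 3: yield received * 2 = 7 * 2 = 14.
Therefore output = 14.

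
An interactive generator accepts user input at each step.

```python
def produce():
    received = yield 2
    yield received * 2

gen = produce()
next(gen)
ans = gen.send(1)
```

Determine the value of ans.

Step 1: next(gen) advances to first yield, producing 2.
Step 2: send(1) resumes, received = 1.
Step 3: yield received * 2 = 1 * 2 = 2.
Therefore ans = 2.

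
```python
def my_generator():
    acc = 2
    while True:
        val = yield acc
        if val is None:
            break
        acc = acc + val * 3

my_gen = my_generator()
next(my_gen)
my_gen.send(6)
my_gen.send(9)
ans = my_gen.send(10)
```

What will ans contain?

Step 1: next() -> yield acc=2.
Step 2: send(6) -> val=6, acc = 2 + 6*3 = 20, yield 20.
Step 3: send(9) -> val=9, acc = 20 + 9*3 = 47, yield 47.
Step 4: send(10) -> val=10, acc = 47 + 10*3 = 77, yield 77.
Therefore ans = 77.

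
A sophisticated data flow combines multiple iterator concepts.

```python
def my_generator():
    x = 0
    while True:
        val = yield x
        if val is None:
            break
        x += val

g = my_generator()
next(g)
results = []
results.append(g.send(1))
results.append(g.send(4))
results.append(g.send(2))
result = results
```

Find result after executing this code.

Step 1: next(g) -> yield 0.
Step 2: send(1) -> x = 1, yield 1.
Step 3: send(4) -> x = 5, yield 5.
Step 4: send(2) -> x = 7, yield 7.
Therefore result = [1, 5, 7].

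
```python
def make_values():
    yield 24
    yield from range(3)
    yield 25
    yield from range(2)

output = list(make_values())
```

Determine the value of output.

Step 1: Trace yields in order:
  yield 24
  yield 0
  yield 1
  yield 2
  yield 25
  yield 0
  yield 1
Therefore output = [24, 0, 1, 2, 25, 0, 1].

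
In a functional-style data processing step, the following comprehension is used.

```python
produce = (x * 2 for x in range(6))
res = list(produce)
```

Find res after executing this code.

Step 1: For each x in range(6), compute x*2:
  x=0: 0*2 = 0
  x=1: 1*2 = 2
  x=2: 2*2 = 4
  x=3: 3*2 = 6
  x=4: 4*2 = 8
  x=5: 5*2 = 10
Therefore res = [0, 2, 4, 6, 8, 10].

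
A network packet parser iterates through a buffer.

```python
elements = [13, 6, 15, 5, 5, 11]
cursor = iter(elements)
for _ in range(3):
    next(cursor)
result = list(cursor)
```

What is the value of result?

Step 1: Create iterator over [13, 6, 15, 5, 5, 11].
Step 2: Advance 3 positions (consuming [13, 6, 15]).
Step 3: list() collects remaining elements: [5, 5, 11].
Therefore result = [5, 5, 11].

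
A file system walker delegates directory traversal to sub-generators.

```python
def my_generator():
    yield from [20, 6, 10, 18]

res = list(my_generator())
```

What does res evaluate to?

Step 1: yield from delegates to the iterable, yielding each element.
Step 2: Collected values: [20, 6, 10, 18].
Therefore res = [20, 6, 10, 18].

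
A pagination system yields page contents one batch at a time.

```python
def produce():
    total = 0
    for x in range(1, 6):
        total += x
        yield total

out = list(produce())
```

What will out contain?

Step 1: Generator accumulates running sum:
  x=1: total = 1, yield 1
  x=2: total = 3, yield 3
  x=3: total = 6, yield 6
  x=4: total = 10, yield 10
  x=5: total = 15, yield 15
Therefore out = [1, 3, 6, 10, 15].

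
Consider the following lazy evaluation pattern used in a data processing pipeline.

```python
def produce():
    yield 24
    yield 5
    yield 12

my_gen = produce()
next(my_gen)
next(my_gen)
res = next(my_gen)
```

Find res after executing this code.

Step 1: produce() creates a generator.
Step 2: next(my_gen) yields 24 (consumed and discarded).
Step 3: next(my_gen) yields 5 (consumed and discarded).
Step 4: next(my_gen) yields 12, assigned to res.
Therefore res = 12.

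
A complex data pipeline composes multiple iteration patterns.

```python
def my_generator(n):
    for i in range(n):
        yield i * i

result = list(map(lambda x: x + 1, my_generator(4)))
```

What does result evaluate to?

Step 1: my_generator(4) yields squares: [0, 1, 4, 9].
Step 2: map adds 1 to each: [1, 2, 5, 10].
Therefore result = [1, 2, 5, 10].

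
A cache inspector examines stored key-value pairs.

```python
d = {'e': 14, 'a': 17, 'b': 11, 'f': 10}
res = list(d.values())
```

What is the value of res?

Step 1: d.values() returns the dictionary values in insertion order.
Therefore res = [14, 17, 11, 10].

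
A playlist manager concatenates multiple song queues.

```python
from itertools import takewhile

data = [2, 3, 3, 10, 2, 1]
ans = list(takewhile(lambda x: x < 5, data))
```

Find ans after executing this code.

Step 1: takewhile stops at first element >= 5:
  2 < 5: take
  3 < 5: take
  3 < 5: take
  10 >= 5: stop
Therefore ans = [2, 3, 3].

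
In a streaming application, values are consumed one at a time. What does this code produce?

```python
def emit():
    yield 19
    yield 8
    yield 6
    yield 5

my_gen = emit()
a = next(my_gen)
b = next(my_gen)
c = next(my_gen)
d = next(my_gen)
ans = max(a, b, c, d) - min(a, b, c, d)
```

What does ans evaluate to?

Step 1: Create generator and consume all values:
  a = next(my_gen) = 19
  b = next(my_gen) = 8
  c = next(my_gen) = 6
  d = next(my_gen) = 5
Step 2: max = 19, min = 5, ans = 19 - 5 = 14.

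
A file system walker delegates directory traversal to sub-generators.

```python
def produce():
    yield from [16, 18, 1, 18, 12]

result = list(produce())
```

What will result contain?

Step 1: yield from delegates to the iterable, yielding each element.
Step 2: Collected values: [16, 18, 1, 18, 12].
Therefore result = [16, 18, 1, 18, 12].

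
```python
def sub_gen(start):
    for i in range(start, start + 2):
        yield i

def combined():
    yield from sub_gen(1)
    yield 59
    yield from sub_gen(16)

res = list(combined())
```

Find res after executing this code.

Step 1: combined() delegates to sub_gen(1):
  yield 1
  yield 2
Step 2: yield 59
Step 3: Delegates to sub_gen(16):
  yield 16
  yield 17
Therefore res = [1, 2, 59, 16, 17].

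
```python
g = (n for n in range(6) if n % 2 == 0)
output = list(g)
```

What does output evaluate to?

Step 1: Filter range(6) keeping only even values:
  n=0: even, included
  n=1: odd, excluded
  n=2: even, included
  n=3: odd, excluded
  n=4: even, included
  n=5: odd, excluded
Therefore output = [0, 2, 4].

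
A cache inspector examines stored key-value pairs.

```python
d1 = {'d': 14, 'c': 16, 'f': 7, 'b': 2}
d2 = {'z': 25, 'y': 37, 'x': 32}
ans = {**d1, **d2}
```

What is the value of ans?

Step 1: Merge d1 and d2 (d2 values override on key conflicts).
Step 2: d1 has keys ['d', 'c', 'f', 'b'], d2 has keys ['z', 'y', 'x'].
Therefore ans = {'d': 14, 'c': 16, 'f': 7, 'b': 2, 'z': 25, 'y': 37, 'x': 32}.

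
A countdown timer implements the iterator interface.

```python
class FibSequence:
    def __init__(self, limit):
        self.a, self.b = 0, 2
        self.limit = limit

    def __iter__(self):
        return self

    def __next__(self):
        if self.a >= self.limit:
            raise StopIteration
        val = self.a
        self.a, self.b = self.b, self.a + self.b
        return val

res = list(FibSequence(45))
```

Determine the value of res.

Step 1: Fibonacci-like sequence (a=0, b=2) until >= 45:
  Yield 0, then a,b = 2,2
  Yield 2, then a,b = 2,4
  Yield 2, then a,b = 4,6
  Yield 4, then a,b = 6,10
  Yield 6, then a,b = 10,16
  Yield 10, then a,b = 16,26
  Yield 16, then a,b = 26,42
  Yield 26, then a,b = 42,68
  Yield 42, then a,b = 68,110
Step 2: 68 >= 45, stop.
Therefore res = [0, 2, 2, 4, 6, 10, 16, 26, 42].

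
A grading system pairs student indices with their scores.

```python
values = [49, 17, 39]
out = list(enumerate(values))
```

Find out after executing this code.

Step 1: enumerate pairs each element with its index:
  (0, 49)
  (1, 17)
  (2, 39)
Therefore out = [(0, 49), (1, 17), (2, 39)].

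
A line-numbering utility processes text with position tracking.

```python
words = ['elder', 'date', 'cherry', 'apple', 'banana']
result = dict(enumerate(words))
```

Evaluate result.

Step 1: enumerate pairs indices with words:
  0 -> 'elder'
  1 -> 'date'
  2 -> 'cherry'
  3 -> 'apple'
  4 -> 'banana'
Therefore result = {0: 'elder', 1: 'date', 2: 'cherry', 3: 'apple', 4: 'banana'}.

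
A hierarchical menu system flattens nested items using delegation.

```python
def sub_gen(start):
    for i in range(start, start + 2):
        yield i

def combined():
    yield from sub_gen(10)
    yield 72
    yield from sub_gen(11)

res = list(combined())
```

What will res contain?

Step 1: combined() delegates to sub_gen(10):
  yield 10
  yield 11
Step 2: yield 72
Step 3: Delegates to sub_gen(11):
  yield 11
  yield 12
Therefore res = [10, 11, 72, 11, 12].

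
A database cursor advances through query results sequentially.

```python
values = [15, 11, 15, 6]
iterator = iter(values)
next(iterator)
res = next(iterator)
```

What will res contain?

Step 1: Create iterator over [15, 11, 15, 6].
Step 2: next() consumes 15.
Step 3: next() returns 11.
Therefore res = 11.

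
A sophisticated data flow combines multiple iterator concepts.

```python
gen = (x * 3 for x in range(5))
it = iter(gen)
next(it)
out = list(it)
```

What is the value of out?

Step 1: Generator produces [0, 3, 6, 9, 12].
Step 2: next(it) consumes first element (0).
Step 3: list(it) collects remaining: [3, 6, 9, 12].
Therefore out = [3, 6, 9, 12].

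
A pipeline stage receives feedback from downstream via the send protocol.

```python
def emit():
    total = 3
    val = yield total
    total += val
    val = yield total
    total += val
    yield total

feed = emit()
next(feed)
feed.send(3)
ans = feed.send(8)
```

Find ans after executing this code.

Step 1: next() -> yield total=3.
Step 2: send(3) -> val=3, total = 3+3 = 6, yield 6.
Step 3: send(8) -> val=8, total = 6+8 = 14, yield 14.
Therefore ans = 14.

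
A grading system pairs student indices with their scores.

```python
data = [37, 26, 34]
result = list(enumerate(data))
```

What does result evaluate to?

Step 1: enumerate pairs each element with its index:
  (0, 37)
  (1, 26)
  (2, 34)
Therefore result = [(0, 37), (1, 26), (2, 34)].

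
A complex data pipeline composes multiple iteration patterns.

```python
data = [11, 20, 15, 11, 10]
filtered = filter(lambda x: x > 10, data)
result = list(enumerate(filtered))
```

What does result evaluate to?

Step 1: Filter [11, 20, 15, 11, 10] for > 10: [11, 20, 15, 11].
Step 2: enumerate re-indexes from 0: [(0, 11), (1, 20), (2, 15), (3, 11)].
Therefore result = [(0, 11), (1, 20), (2, 15), (3, 11)].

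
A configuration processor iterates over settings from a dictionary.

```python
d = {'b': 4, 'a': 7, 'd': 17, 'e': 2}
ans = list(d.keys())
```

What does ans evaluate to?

Step 1: d.keys() returns the dictionary keys in insertion order.
Therefore ans = ['b', 'a', 'd', 'e'].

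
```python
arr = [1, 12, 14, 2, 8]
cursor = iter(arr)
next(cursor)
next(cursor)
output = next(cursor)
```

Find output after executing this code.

Step 1: Create iterator over [1, 12, 14, 2, 8].
Step 2: next() consumes 1.
Step 3: next() consumes 12.
Step 4: next() returns 14.
Therefore output = 14.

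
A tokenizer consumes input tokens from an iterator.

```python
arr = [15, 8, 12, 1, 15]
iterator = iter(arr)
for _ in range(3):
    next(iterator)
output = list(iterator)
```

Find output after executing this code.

Step 1: Create iterator over [15, 8, 12, 1, 15].
Step 2: Advance 3 positions (consuming [15, 8, 12]).
Step 3: list() collects remaining elements: [1, 15].
Therefore output = [1, 15].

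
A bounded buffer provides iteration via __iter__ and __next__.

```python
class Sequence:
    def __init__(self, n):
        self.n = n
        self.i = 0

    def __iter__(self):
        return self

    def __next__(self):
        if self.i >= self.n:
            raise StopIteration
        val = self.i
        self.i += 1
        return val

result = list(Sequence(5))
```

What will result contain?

Step 1: Sequence(5) creates an iterator counting 0 to 4.
Step 2: list() consumes all values: [0, 1, 2, 3, 4].
Therefore result = [0, 1, 2, 3, 4].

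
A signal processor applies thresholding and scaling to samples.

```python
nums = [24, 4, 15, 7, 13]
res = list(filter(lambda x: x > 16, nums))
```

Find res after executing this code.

Step 1: Filter elements > 16:
  24: kept
  4: removed
  15: removed
  7: removed
  13: removed
Therefore res = [24].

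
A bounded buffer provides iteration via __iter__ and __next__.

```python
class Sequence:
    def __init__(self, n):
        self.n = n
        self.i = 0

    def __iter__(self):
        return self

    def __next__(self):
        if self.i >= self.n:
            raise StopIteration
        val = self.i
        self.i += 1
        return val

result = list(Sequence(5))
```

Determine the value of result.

Step 1: Sequence(5) creates an iterator counting 0 to 4.
Step 2: list() consumes all values: [0, 1, 2, 3, 4].
Therefore result = [0, 1, 2, 3, 4].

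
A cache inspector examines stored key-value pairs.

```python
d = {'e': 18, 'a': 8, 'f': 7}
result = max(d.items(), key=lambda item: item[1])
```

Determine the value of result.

Step 1: Find item with maximum value:
  ('e', 18)
  ('a', 8)
  ('f', 7)
Step 2: Maximum value is 18 at key 'e'.
Therefore result = ('e', 18).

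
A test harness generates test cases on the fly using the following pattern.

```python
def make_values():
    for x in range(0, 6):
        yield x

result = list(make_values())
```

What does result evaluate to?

Step 1: The generator yields each value from range(0, 6).
Step 2: list() consumes all yields: [0, 1, 2, 3, 4, 5].
Therefore result = [0, 1, 2, 3, 4, 5].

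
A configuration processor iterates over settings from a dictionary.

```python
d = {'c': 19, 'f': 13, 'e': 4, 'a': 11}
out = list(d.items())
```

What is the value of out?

Step 1: d.items() returns (key, value) pairs in insertion order.
Therefore out = [('c', 19), ('f', 13), ('e', 4), ('a', 11)].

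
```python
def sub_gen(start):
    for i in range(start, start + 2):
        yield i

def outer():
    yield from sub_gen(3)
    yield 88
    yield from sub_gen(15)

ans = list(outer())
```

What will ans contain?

Step 1: outer() delegates to sub_gen(3):
  yield 3
  yield 4
Step 2: yield 88
Step 3: Delegates to sub_gen(15):
  yield 15
  yield 16
Therefore ans = [3, 4, 88, 15, 16].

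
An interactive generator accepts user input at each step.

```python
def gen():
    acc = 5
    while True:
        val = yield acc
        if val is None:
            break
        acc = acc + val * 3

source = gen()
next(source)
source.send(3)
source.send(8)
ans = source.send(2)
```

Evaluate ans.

Step 1: next() -> yield acc=5.
Step 2: send(3) -> val=3, acc = 5 + 3*3 = 14, yield 14.
Step 3: send(8) -> val=8, acc = 14 + 8*3 = 38, yield 38.
Step 4: send(2) -> val=2, acc = 38 + 2*3 = 44, yield 44.
Therefore ans = 44.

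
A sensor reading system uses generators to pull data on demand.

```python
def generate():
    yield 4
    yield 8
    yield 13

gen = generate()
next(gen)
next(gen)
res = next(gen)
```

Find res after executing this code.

Step 1: generate() creates a generator.
Step 2: next(gen) yields 4 (consumed and discarded).
Step 3: next(gen) yields 8 (consumed and discarded).
Step 4: next(gen) yields 13, assigned to res.
Therefore res = 13.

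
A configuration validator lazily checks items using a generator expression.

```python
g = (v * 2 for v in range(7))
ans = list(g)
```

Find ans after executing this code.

Step 1: For each v in range(7), compute v*2:
  v=0: 0*2 = 0
  v=1: 1*2 = 2
  v=2: 2*2 = 4
  v=3: 3*2 = 6
  v=4: 4*2 = 8
  v=5: 5*2 = 10
  v=6: 6*2 = 12
Therefore ans = [0, 2, 4, 6, 8, 10, 12].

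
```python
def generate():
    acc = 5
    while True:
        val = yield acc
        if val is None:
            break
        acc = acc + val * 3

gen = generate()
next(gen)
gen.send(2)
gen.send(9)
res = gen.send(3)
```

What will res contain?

Step 1: next() -> yield acc=5.
Step 2: send(2) -> val=2, acc = 5 + 2*3 = 11, yield 11.
Step 3: send(9) -> val=9, acc = 11 + 9*3 = 38, yield 38.
Step 4: send(3) -> val=3, acc = 38 + 3*3 = 47, yield 47.
Therefore res = 47.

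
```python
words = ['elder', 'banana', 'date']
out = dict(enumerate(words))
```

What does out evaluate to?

Step 1: enumerate pairs indices with words:
  0 -> 'elder'
  1 -> 'banana'
  2 -> 'date'
Therefore out = {0: 'elder', 1: 'banana', 2: 'date'}.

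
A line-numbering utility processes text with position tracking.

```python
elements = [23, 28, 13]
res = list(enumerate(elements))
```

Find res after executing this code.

Step 1: enumerate pairs each element with its index:
  (0, 23)
  (1, 28)
  (2, 13)
Therefore res = [(0, 23), (1, 28), (2, 13)].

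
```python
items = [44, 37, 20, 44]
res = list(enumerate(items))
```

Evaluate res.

Step 1: enumerate pairs each element with its index:
  (0, 44)
  (1, 37)
  (2, 20)
  (3, 44)
Therefore res = [(0, 44), (1, 37), (2, 20), (3, 44)].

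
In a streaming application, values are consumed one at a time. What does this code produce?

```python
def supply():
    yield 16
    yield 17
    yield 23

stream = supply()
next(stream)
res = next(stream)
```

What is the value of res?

Step 1: supply() creates a generator.
Step 2: next(stream) yields 16 (consumed and discarded).
Step 3: next(stream) yields 17, assigned to res.
Therefore res = 17.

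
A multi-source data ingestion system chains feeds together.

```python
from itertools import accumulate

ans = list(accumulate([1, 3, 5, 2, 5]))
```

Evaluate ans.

Step 1: accumulate computes running sums:
  + 1 = 1
  + 3 = 4
  + 5 = 9
  + 2 = 11
  + 5 = 16
Therefore ans = [1, 4, 9, 11, 16].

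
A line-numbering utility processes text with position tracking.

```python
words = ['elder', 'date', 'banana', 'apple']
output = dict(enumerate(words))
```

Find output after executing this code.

Step 1: enumerate pairs indices with words:
  0 -> 'elder'
  1 -> 'date'
  2 -> 'banana'
  3 -> 'apple'
Therefore output = {0: 'elder', 1: 'date', 2: 'banana', 3: 'apple'}.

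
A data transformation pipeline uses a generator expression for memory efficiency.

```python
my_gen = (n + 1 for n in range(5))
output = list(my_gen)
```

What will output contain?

Step 1: For each n in range(5), compute n+1:
  n=0: 0+1 = 1
  n=1: 1+1 = 2
  n=2: 2+1 = 3
  n=3: 3+1 = 4
  n=4: 4+1 = 5
Therefore output = [1, 2, 3, 4, 5].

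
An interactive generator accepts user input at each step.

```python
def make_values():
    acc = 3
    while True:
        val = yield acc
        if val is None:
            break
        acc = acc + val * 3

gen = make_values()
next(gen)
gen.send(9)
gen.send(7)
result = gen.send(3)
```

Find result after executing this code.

Step 1: next() -> yield acc=3.
Step 2: send(9) -> val=9, acc = 3 + 9*3 = 30, yield 30.
Step 3: send(7) -> val=7, acc = 30 + 7*3 = 51, yield 51.
Step 4: send(3) -> val=3, acc = 51 + 3*3 = 60, yield 60.
Therefore result = 60.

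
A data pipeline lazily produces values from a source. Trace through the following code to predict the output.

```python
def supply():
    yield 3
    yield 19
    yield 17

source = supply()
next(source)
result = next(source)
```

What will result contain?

Step 1: supply() creates a generator.
Step 2: next(source) yields 3 (consumed and discarded).
Step 3: next(source) yields 19, assigned to result.
Therefore result = 19.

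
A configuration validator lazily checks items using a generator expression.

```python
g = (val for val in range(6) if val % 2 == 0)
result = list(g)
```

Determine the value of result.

Step 1: Filter range(6) keeping only even values:
  val=0: even, included
  val=1: odd, excluded
  val=2: even, included
  val=3: odd, excluded
  val=4: even, included
  val=5: odd, excluded
Therefore result = [0, 2, 4].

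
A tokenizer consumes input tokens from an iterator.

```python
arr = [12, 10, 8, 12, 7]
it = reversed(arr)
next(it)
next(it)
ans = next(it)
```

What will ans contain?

Step 1: reversed([12, 10, 8, 12, 7]) gives iterator: [7, 12, 8, 10, 12].
Step 2: First next() = 7, second next() = 12.
Step 3: Third next() = 8.
Therefore ans = 8.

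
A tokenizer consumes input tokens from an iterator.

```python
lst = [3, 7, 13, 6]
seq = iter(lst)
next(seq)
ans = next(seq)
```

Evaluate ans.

Step 1: Create iterator over [3, 7, 13, 6].
Step 2: next() consumes 3.
Step 3: next() returns 7.
Therefore ans = 7.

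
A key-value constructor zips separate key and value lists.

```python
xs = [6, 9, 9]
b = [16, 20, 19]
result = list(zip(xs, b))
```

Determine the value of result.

Step 1: zip pairs elements at same index:
  Index 0: (6, 16)
  Index 1: (9, 20)
  Index 2: (9, 19)
Therefore result = [(6, 16), (9, 20), (9, 19)].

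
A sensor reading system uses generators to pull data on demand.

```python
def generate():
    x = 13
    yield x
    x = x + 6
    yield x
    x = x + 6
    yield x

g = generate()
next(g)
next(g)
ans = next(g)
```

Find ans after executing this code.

Step 1: Trace through generator execution:
  Yield 1: x starts at 13, yield 13
  Yield 2: x = 13 + 6 = 19, yield 19
  Yield 3: x = 19 + 6 = 25, yield 25
Step 2: First next() gets 13, second next() gets the second value, third next() yields 25.
Therefore ans = 25.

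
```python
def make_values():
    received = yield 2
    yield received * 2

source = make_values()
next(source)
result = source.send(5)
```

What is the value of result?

Step 1: next(source) advances to first yield, producing 2.
Step 2: send(5) resumes, received = 5.
Step 3: yield received * 2 = 5 * 2 = 10.
Therefore result = 10.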